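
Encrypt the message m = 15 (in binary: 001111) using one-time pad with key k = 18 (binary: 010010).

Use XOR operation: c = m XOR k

Step 1: Write out the XOR operation bit by bit:
  Message: 001111
  Key:     010010
  XOR:     011101
Step 2: Convert to decimal: 011101 = 29.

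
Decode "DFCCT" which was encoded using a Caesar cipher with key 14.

Step 1: Reverse the shift by subtracting 14 from each letter position.
  D (position 3) -> position (3-14) mod 26 = 15 -> P
  F (position 5) -> position (5-14) mod 26 = 17 -> R
  C (position 2) -> position (2-14) mod 26 = 14 -> O
  C (position 2) -> position (2-14) mod 26 = 14 -> O
  T (position 19) -> position (19-14) mod 26 = 5 -> F
Decrypted message: PROOF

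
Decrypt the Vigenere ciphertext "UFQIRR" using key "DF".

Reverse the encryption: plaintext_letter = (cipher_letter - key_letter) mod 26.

Step 1: Extend key: DFDFDF
Step 2: Decrypt each letter (c - k) mod 26:
  U(20) - D(3) = (20-3) mod 26 = 17 = R
  F(5) - F(5) = (5-5) mod 26 = 0 = A
  Q(16) - D(3) = (16-3) mod 26 = 13 = N
  I(8) - F(5) = (8-5) mod 26 = 3 = D
  R(17) - D(3) = (17-3) mod 26 = 14 = O
  R(17) - F(5) = (17-5) mod 26 = 12 = M
Plaintext: RANDOM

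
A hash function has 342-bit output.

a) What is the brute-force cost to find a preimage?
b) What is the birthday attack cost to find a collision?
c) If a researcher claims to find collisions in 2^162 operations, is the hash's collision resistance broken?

Step 1: Preimage resistance requires brute-force of 2^342 operations.
Step 2: Collision resistance (birthday bound) = 2^(342/2) = 2^171.
Step 3: The claimed attack costs 2^162 operations.
Step 4: Since 2^162 < 2^171, the claimed attack beats the generic birthday bound, so collision resistance is broken.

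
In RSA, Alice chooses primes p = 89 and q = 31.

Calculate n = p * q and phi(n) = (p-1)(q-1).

Step 1: n = p * q = 89 * 31 = 2759.
Step 2: phi(n) = (p-1)(q-1) = 88 * 30 = 2640.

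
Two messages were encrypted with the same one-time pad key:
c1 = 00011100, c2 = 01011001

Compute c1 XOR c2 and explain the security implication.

Step 1: c1 XOR c2 = (m1 XOR k) XOR (m2 XOR k).
Step 2: By XOR associativity/commutativity: = m1 XOR m2 XOR k XOR k = m1 XOR m2.
Step 3: 00011100 XOR 01011001 = 01000101 = 69.
Step 4: The key cancels out! An attacker learns m1 XOR m2 = 69, revealing the relationship between plaintexts.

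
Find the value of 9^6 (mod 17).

Step 1: Compute 9^6 mod 17 step by step, reducing modulo 17 at each step.
  9^1 mod 17 = 9
  9^2 mod 17 = (9 * 9) mod 17 = 13
  9^3 mod 17 = (13 * 9) mod 17 = 15
  9^4 mod 17 = (15 * 9) mod 17 = 16
  9^5 mod 17 = (16 * 9) mod 17 = 8
  9^6 mod 17 = (8 * 9) mod 17 = 4
Step 2: Result = 4.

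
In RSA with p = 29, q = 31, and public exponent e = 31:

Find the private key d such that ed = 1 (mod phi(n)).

Step 1: n = 29 * 31 = 899.
Step 2: phi(n) = 28 * 30 = 840.
Step 3: Find d such that 31 * d = 1 (mod 840).
Step 4: d = 31^(-1) mod 840 = 271.
Verification: 31 * 271 = 8401 = 10 * 840 + 1.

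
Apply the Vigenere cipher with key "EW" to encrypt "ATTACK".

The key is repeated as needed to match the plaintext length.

Step 1: Repeat key to match plaintext length:
  Plaintext: ATTACK
  Key:       EWEWEW
Step 2: Encrypt each letter:
  A(0) + E(4) = (0+4) mod 26 = 4 = E
  T(19) + W(22) = (19+22) mod 26 = 15 = P
  T(19) + E(4) = (19+4) mod 26 = 23 = X
  A(0) + W(22) = (0+22) mod 26 = 22 = W
  C(2) + E(4) = (2+4) mod 26 = 6 = G
  K(10) + W(22) = (10+22) mod 26 = 6 = G
Ciphertext: EPXWGG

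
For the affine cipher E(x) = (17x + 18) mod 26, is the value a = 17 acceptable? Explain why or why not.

Step 1: Compute gcd(17, 26).
Step 2: gcd(17, 26) = 1.
Since gcd = 1, 17 is coprime with 26, so it is a valid key.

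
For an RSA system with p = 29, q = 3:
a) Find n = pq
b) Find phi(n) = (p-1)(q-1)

Step 1: n = p * q = 29 * 3 = 87.
Step 2: phi(n) = (p-1)(q-1) = 28 * 2 = 56.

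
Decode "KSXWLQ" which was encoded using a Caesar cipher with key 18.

Step 1: Reverse the shift by subtracting 18 from each letter position.
  K (position 10) -> position (10-18) mod 26 = 18 -> S
  S (position 18) -> position (18-18) mod 26 = 0 -> A
  X (position 23) -> position (23-18) mod 26 = 5 -> F
  W (position 22) -> position (22-18) mod 26 = 4 -> E
  L (position 11) -> position (11-18) mod 26 = 19 -> T
  Q (position 16) -> position (16-18) mod 26 = 24 -> Y
Decrypted message: SAFETY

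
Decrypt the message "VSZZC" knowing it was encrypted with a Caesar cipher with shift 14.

Step 1: Reverse the shift by subtracting 14 from each letter position.
  V (position 21) -> position (21-14) mod 26 = 7 -> H
  S (position 18) -> position (18-14) mod 26 = 4 -> E
  Z (position 25) -> position (25-14) mod 26 = 11 -> L
  Z (position 25) -> position (25-14) mod 26 = 11 -> L
  C (position 2) -> position (2-14) mod 26 = 14 -> O
Decrypted message: HELLO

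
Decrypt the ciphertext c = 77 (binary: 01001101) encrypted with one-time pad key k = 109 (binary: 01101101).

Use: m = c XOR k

Step 1: XOR ciphertext with key:
  Ciphertext: 01001101
  Key:        01101101
  XOR:        00100000
Step 2: Plaintext = 00100000 = 32 in decimal.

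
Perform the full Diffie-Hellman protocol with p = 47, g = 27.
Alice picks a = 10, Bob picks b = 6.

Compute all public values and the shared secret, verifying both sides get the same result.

Step 1: A = g^a mod p = 27^10 mod 47 = 25.
Step 2: B = g^b mod p = 27^6 mod 47 = 6.
Step 3: Alice computes s = B^a mod p = 6^10 mod 47 = 18.
Step 4: Bob computes s = A^b mod p = 25^6 mod 47 = 18.
Both sides agree: shared secret = 18.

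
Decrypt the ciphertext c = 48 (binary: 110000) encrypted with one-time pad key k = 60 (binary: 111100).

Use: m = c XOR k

Step 1: XOR ciphertext with key:
  Ciphertext: 110000
  Key:        111100
  XOR:        001100
Step 2: Plaintext = 001100 = 12 in decimal.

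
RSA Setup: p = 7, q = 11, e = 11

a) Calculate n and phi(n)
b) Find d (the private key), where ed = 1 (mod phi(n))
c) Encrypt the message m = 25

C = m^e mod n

Step 1: n = 7 * 11 = 77.
Step 2: phi(n) = (7-1)(11-1) = 6 * 10 = 60.
Step 3: Find d = 11^(-1) mod 60 = 11.
  Verify: 11 * 11 = 121 = 1 (mod 60).
Step 4: C = 25^11 mod 77 = 58.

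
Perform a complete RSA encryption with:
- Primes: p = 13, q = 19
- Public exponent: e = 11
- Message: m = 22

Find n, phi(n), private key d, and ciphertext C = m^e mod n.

Step 1: n = 13 * 19 = 247.
Step 2: phi(n) = (13-1)(19-1) = 12 * 18 = 216.
Step 3: Find d = 11^(-1) mod 216 = 59.
  Verify: 11 * 59 = 649 = 1 (mod 216).
Step 4: C = 22^11 mod 247 = 29.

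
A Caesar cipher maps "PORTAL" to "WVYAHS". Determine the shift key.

Step 1: Compare first letters: P (position 15) -> W (position 22).
Step 2: Shift = (22 - 15) mod 26 = 7.
The shift value is 7.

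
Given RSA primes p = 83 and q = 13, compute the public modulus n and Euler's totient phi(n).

Step 1: n = p * q = 83 * 13 = 1079.
Step 2: phi(n) = (p-1)(q-1) = 82 * 12 = 984.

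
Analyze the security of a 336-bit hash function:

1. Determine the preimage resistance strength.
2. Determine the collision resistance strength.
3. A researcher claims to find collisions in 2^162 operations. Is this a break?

Step 1: Preimage resistance requires brute-force of 2^336 operations.
Step 2: Collision resistance (birthday bound) = 2^(336/2) = 2^168.
Step 3: The claimed attack costs 2^162 operations.
Step 4: Since 2^162 < 2^168, the claimed attack beats the generic birthday bound, so collision resistance is broken.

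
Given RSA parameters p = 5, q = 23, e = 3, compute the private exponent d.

Step 1: n = 5 * 23 = 115.
Step 2: phi(n) = 4 * 22 = 88.
Step 3: Find d such that 3 * d = 1 (mod 88).
Step 4: d = 3^(-1) mod 88 = 59.
Verification: 3 * 59 = 177 = 2 * 88 + 1.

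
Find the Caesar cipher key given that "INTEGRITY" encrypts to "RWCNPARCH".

Step 1: Compare first letters: I (position 8) -> R (position 17).
Step 2: Shift = (17 - 8) mod 26 = 9.
The shift value is 9.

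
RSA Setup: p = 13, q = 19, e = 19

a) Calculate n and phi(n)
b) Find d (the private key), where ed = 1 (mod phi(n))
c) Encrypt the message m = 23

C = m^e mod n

Step 1: n = 13 * 19 = 247.
Step 2: phi(n) = (13-1)(19-1) = 12 * 18 = 216.
Step 3: Find d = 19^(-1) mod 216 = 91.
  Verify: 19 * 91 = 1729 = 1 (mod 216).
Step 4: C = 23^19 mod 247 = 23.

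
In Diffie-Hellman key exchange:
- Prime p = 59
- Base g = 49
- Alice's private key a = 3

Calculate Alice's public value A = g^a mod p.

Step 1: A = g^a mod p = 49^3 mod 59.
  49^1 mod 59 = 49
  49^2 mod 59 = (49 * 49) mod 59 = 41
  49^3 mod 59 = (41 * 49) mod 59 = 3
Result: A = 3.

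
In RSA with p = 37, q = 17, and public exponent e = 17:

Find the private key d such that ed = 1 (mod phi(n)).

Step 1: n = 37 * 17 = 629.
Step 2: phi(n) = 36 * 16 = 576.
Step 3: Find d such that 17 * d = 1 (mod 576).
Step 4: d = 17^(-1) mod 576 = 305.
Verification: 17 * 305 = 5185 = 9 * 576 + 1.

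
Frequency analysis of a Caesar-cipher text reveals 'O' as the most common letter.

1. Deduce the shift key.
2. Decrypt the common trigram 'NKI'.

Step 1: In English, 'E' is the most frequent letter (12.7%).
Step 2: The most frequent ciphertext letter is 'O' (position 14).
Step 3: Shift = (14 - 4) mod 26 = 10.
Step 4: Decrypt 'NKI' by shifting back 10:
  N -> D
  K -> A
  I -> Y
Step 5: 'NKI' decrypts to 'DAY'.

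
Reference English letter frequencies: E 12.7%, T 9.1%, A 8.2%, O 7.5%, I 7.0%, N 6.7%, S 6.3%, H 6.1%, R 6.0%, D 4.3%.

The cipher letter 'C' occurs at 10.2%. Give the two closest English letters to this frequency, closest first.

Step 1: Observed frequency of 'C' is 10.2%.
Step 2: Compute distances to each reference frequency and sort:
  T (9.1%): difference = 1.1% <-- BEST
  A (8.2%): difference = 2.0% <-- RUNNER-UP
  E (12.7%): difference = 2.5%
  O (7.5%): difference = 2.7%
  I (7.0%): difference = 3.2%
Step 3: Most likely is 'T' (9.1%, diff 1.1%); second most likely is 'A' (8.2%, diff 2.0%).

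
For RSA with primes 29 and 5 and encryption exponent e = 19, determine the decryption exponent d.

Step 1: n = 29 * 5 = 145.
Step 2: phi(n) = 28 * 4 = 112.
Step 3: Find d such that 19 * d = 1 (mod 112).
Step 4: d = 19^(-1) mod 112 = 59.
Verification: 19 * 59 = 1121 = 10 * 112 + 1.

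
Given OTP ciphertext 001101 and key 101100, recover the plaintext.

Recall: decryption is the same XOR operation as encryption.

Step 1: XOR ciphertext with key:
  Ciphertext: 001101
  Key:        101100
  XOR:        100001
Step 2: Plaintext = 100001 = 33 in decimal.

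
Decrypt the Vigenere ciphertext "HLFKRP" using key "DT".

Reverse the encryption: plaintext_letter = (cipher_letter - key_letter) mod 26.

Step 1: Extend key: DTDTDT
Step 2: Decrypt each letter (c - k) mod 26:
  H(7) - D(3) = (7-3) mod 26 = 4 = E
  L(11) - T(19) = (11-19) mod 26 = 18 = S
  F(5) - D(3) = (5-3) mod 26 = 2 = C
  K(10) - T(19) = (10-19) mod 26 = 17 = R
  R(17) - D(3) = (17-3) mod 26 = 14 = O
  P(15) - T(19) = (15-19) mod 26 = 22 = W
Plaintext: ESCROW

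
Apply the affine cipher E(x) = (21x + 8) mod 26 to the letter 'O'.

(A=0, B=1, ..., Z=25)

Step 1: Convert 'O' to number: x = 14.
Step 2: E(14) = (21 * 14 + 8) mod 26 = 302 mod 26 = 16.
Step 3: Convert 16 back to letter: Q.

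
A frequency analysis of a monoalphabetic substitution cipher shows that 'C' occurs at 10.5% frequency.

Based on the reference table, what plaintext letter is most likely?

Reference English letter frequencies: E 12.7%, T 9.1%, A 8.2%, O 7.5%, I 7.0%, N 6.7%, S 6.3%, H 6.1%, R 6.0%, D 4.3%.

Step 1: The observed frequency is 10.5%.
Step 2: Compare with English frequencies:
  E: 12.7% (difference: 2.2%)
  T: 9.1% (difference: 1.4%) <-- closest
  A: 8.2% (difference: 2.3%)
  O: 7.5% (difference: 3.0%)
  I: 7.0% (difference: 3.5%)
  N: 6.7% (difference: 3.8%)
  S: 6.3% (difference: 4.2%)
  H: 6.1% (difference: 4.4%)
  R: 6.0% (difference: 4.5%)
  D: 4.3% (difference: 6.2%)
Step 3: 'C' most likely represents 'T' (frequency 9.1%).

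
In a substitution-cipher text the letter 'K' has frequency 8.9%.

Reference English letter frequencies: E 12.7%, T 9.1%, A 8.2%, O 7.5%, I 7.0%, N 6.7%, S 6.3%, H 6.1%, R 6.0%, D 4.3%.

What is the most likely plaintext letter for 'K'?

Step 1: The observed frequency is 8.9%.
Step 2: Compare with English frequencies:
  E: 12.7% (difference: 3.8%)
  T: 9.1% (difference: 0.2%) <-- closest
  A: 8.2% (difference: 0.7%)
  O: 7.5% (difference: 1.4%)
  I: 7.0% (difference: 1.9%)
  N: 6.7% (difference: 2.2%)
  S: 6.3% (difference: 2.6%)
  H: 6.1% (difference: 2.8%)
  R: 6.0% (difference: 2.9%)
  D: 4.3% (difference: 4.6%)
Step 3: 'K' most likely represents 'T' (frequency 9.1%).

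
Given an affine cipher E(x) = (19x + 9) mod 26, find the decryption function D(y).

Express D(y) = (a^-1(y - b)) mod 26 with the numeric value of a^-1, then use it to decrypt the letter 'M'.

Step 1: Find a^-1, the modular inverse of 19 mod 26.
Step 2: We need 19 * a^-1 = 1 (mod 26).
Step 3: 19 * 11 = 209 = 8 * 26 + 1, so a^-1 = 11.
Step 4: D(y) = 11(y - 9) mod 26.
Step 5: Apply to 'M' (y = 12): D(12) = 11 * (12 - 9) mod 26 = 11 * 3 mod 26 = 7 -> 'H'.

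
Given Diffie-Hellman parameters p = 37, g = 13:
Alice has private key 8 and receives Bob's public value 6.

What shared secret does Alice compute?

Step 1: s = B^a mod p = 6^8 mod 37.
  6^1 mod 37 = 6
  6^2 mod 37 = (6 * 6) mod 37 = 36
  6^3 mod 37 = (36 * 6) mod 37 = 31
  6^4 mod 37 = (31 * 6) mod 37 = 1
  6^5 mod 37 = (1 * 6) mod 37 = 6
  6^6 mod 37 = (6 * 6) mod 37 = 36
  6^7 mod 37 = (36 * 6) mod 37 = 31
  6^8 mod 37 = (31 * 6) mod 37 = 1
Result: shared secret = 1.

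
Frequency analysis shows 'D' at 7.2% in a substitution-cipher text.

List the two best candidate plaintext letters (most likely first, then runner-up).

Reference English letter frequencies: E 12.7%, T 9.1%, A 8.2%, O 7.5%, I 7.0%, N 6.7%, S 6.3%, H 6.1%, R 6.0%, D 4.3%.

Step 1: Observed frequency of 'D' is 7.2%.
Step 2: Compute distances to each reference frequency and sort:
  I (7.0%): difference = 0.2% <-- BEST
  O (7.5%): difference = 0.3% <-- RUNNER-UP
  N (6.7%): difference = 0.5%
  S (6.3%): difference = 0.9%
  A (8.2%): difference = 1.0%
Step 3: Most likely is 'I' (7.0%, diff 0.2%); second most likely is 'O' (7.5%, diff 0.3%).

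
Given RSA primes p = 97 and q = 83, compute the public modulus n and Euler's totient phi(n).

Step 1: n = p * q = 97 * 83 = 8051.
Step 2: phi(n) = (p-1)(q-1) = 96 * 82 = 7872.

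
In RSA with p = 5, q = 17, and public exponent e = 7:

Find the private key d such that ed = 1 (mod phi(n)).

Step 1: n = 5 * 17 = 85.
Step 2: phi(n) = 4 * 16 = 64.
Step 3: Find d such that 7 * d = 1 (mod 64).
Step 4: d = 7^(-1) mod 64 = 55.
Verification: 7 * 55 = 385 = 6 * 64 + 1.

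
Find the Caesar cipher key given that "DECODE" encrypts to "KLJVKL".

Step 1: Compare first letters: D (position 3) -> K (position 10).
Step 2: Shift = (10 - 3) mod 26 = 7.
The shift value is 7.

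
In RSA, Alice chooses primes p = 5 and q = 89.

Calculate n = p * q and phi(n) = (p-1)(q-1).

Step 1: n = p * q = 5 * 89 = 445.
Step 2: phi(n) = (p-1)(q-1) = 4 * 88 = 352.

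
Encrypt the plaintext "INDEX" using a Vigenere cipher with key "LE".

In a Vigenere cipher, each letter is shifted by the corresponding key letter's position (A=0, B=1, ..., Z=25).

Step 1: Repeat key to match plaintext length:
  Plaintext: INDEX
  Key:       LELEL
Step 2: Encrypt each letter:
  I(8) + L(11) = (8+11) mod 26 = 19 = T
  N(13) + E(4) = (13+4) mod 26 = 17 = R
  D(3) + L(11) = (3+11) mod 26 = 14 = O
  E(4) + E(4) = (4+4) mod 26 = 8 = I
  X(23) + L(11) = (23+11) mod 26 = 8 = I
Ciphertext: TROII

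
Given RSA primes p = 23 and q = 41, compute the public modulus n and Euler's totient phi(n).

Step 1: n = p * q = 23 * 41 = 943.
Step 2: phi(n) = (p-1)(q-1) = 22 * 40 = 880.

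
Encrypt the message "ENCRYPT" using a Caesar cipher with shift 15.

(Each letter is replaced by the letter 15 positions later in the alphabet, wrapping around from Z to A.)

Step 1: For each letter, shift forward by 15 positions (mod 26).
  E (position 4) -> position (4+15) mod 26 = 19 -> T
  N (position 13) -> position (13+15) mod 26 = 2 -> C
  C (position 2) -> position (2+15) mod 26 = 17 -> R
  R (position 17) -> position (17+15) mod 26 = 6 -> G
  Y (position 24) -> position (24+15) mod 26 = 13 -> N
  P (position 15) -> position (15+15) mod 26 = 4 -> E
  T (position 19) -> position (19+15) mod 26 = 8 -> I
Result: TCRGNEI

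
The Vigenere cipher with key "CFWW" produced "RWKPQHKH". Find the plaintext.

Step 1: Extend key: CFWWCFWW
Step 2: Decrypt each letter (c - k) mod 26:
  R(17) - C(2) = (17-2) mod 26 = 15 = P
  W(22) - F(5) = (22-5) mod 26 = 17 = R
  K(10) - W(22) = (10-22) mod 26 = 14 = O
  P(15) - W(22) = (15-22) mod 26 = 19 = T
  Q(16) - C(2) = (16-2) mod 26 = 14 = O
  H(7) - F(5) = (7-5) mod 26 = 2 = C
  K(10) - W(22) = (10-22) mod 26 = 14 = O
  H(7) - W(22) = (7-22) mod 26 = 11 = L
Plaintext: PROTOCOL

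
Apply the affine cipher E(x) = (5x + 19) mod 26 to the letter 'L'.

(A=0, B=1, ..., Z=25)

Step 1: Convert 'L' to number: x = 11.
Step 2: E(11) = (5 * 11 + 19) mod 26 = 74 mod 26 = 22.
Step 3: Convert 22 back to letter: W.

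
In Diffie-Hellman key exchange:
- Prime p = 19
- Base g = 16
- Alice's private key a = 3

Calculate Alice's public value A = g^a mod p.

Step 1: A = g^a mod p = 16^3 mod 19.
  16^1 mod 19 = 16
  16^2 mod 19 = (16 * 16) mod 19 = 9
  16^3 mod 19 = (9 * 16) mod 19 = 11
Result: A = 11.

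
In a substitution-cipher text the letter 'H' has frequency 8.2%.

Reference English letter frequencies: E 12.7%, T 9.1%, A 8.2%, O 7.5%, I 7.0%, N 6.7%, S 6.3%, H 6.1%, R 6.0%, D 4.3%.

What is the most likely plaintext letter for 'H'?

Step 1: The observed frequency is 8.2%.
Step 2: Compare with English frequencies:
  E: 12.7% (difference: 4.5%)
  T: 9.1% (difference: 0.9%)
  A: 8.2% (difference: 0.0%) <-- closest
  O: 7.5% (difference: 0.7%)
  I: 7.0% (difference: 1.2%)
  N: 6.7% (difference: 1.5%)
  S: 6.3% (difference: 1.9%)
  H: 6.1% (difference: 2.1%)
  R: 6.0% (difference: 2.2%)
  D: 4.3% (difference: 3.9%)
Step 3: 'H' most likely represents 'A' (frequency 8.2%).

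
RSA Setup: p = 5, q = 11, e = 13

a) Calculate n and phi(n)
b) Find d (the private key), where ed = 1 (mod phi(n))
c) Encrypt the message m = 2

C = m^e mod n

Step 1: n = 5 * 11 = 55.
Step 2: phi(n) = (5-1)(11-1) = 4 * 10 = 40.
Step 3: Find d = 13^(-1) mod 40 = 37.
  Verify: 13 * 37 = 481 = 1 (mod 40).
Step 4: C = 2^13 mod 55 = 52.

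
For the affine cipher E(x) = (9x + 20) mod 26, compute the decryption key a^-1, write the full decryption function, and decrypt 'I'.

Step 1: Find a^-1, the modular inverse of 9 mod 26.
Step 2: We need 9 * a^-1 = 1 (mod 26).
Step 3: 9 * 3 = 27 = 1 * 26 + 1, so a^-1 = 3.
Step 4: D(y) = 3(y - 20) mod 26.
Step 5: Apply to 'I' (y = 8): D(8) = 3 * (8 - 20) mod 26 = 3 * -12 mod 26 = 16 -> 'Q'.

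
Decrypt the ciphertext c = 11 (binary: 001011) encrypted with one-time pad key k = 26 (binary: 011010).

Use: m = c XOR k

Step 1: XOR ciphertext with key:
  Ciphertext: 001011
  Key:        011010
  XOR:        010001
Step 2: Plaintext = 010001 = 17 in decimal.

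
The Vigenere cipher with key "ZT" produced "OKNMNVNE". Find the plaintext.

Step 1: Extend key: ZTZTZTZT
Step 2: Decrypt each letter (c - k) mod 26:
  O(14) - Z(25) = (14-25) mod 26 = 15 = P
  K(10) - T(19) = (10-19) mod 26 = 17 = R
  N(13) - Z(25) = (13-25) mod 26 = 14 = O
  M(12) - T(19) = (12-19) mod 26 = 19 = T
  N(13) - Z(25) = (13-25) mod 26 = 14 = O
  V(21) - T(19) = (21-19) mod 26 = 2 = C
  N(13) - Z(25) = (13-25) mod 26 = 14 = O
  E(4) - T(19) = (4-19) mod 26 = 11 = L
Plaintext: PROTOCOL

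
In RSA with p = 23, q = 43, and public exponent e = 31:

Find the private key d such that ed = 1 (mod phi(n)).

Step 1: n = 23 * 43 = 989.
Step 2: phi(n) = 22 * 42 = 924.
Step 3: Find d such that 31 * d = 1 (mod 924).
Step 4: d = 31^(-1) mod 924 = 775.
Verification: 31 * 775 = 24025 = 26 * 924 + 1.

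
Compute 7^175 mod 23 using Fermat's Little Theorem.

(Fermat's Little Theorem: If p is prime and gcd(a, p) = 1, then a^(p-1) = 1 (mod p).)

Step 1: Since 23 is prime, by Fermat's Little Theorem: 7^22 = 1 (mod 23).
Step 2: Reduce exponent: 175 mod 22 = 21.
Step 3: So 7^175 = 7^21 (mod 23).
Step 4: 7^21 mod 23 = 10.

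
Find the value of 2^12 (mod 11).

Step 1: Compute 2^12 mod 11 step by step, reducing modulo 11 at each step.
  2^1 mod 11 = 2
  2^2 mod 11 = (2 * 2) mod 11 = 4
  2^3 mod 11 = (4 * 2) mod 11 = 8
  2^4 mod 11 = (8 * 2) mod 11 = 5
  2^5 mod 11 = (5 * 2) mod 11 = 10
  2^6 mod 11 = (10 * 2) mod 11 = 9
  2^7 mod 11 = (9 * 2) mod 11 = 7
  2^8 mod 11 = (7 * 2) mod 11 = 3
  2^9 mod 11 = (3 * 2) mod 11 = 6
  2^10 mod 11 = (6 * 2) mod 11 = 1
  2^11 mod 11 = (1 * 2) mod 11 = 2
  2^12 mod 11 = (2 * 2) mod 11 = 4
Step 2: Result = 4.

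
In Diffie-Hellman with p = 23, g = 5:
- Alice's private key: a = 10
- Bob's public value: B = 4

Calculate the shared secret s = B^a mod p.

Step 1: s = B^a mod p = 4^10 mod 23.
  4^1 mod 23 = 4
  4^2 mod 23 = (4 * 4) mod 23 = 16
  4^3 mod 23 = (16 * 4) mod 23 = 18
  4^4 mod 23 = (18 * 4) mod 23 = 3
  4^5 mod 23 = (3 * 4) mod 23 = 12
  4^6 mod 23 = (12 * 4) mod 23 = 2
  4^7 mod 23 = (2 * 4) mod 23 = 8
  4^8 mod 23 = (8 * 4) mod 23 = 9
  4^9 mod 23 = (9 * 4) mod 23 = 13
  4^10 mod 23 = (13 * 4) mod 23 = 6
Result: shared secret = 6.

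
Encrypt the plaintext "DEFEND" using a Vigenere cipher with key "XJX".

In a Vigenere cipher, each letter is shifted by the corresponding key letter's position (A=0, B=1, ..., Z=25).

Step 1: Repeat key to match plaintext length:
  Plaintext: DEFEND
  Key:       XJXXJX
Step 2: Encrypt each letter:
  D(3) + X(23) = (3+23) mod 26 = 0 = A
  E(4) + J(9) = (4+9) mod 26 = 13 = N
  F(5) + X(23) = (5+23) mod 26 = 2 = C
  E(4) + X(23) = (4+23) mod 26 = 1 = B
  N(13) + J(9) = (13+9) mod 26 = 22 = W
  D(3) + X(23) = (3+23) mod 26 = 0 = A
Ciphertext: ANCBWA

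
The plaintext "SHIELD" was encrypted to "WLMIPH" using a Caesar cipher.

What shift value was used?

Step 1: Compare first letters: S (position 18) -> W (position 22).
Step 2: Shift = (22 - 18) mod 26 = 4.
The shift value is 4.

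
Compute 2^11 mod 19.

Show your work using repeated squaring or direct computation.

Step 1: Compute 2^11 mod 19 step by step, reducing modulo 19 at each step.
  2^1 mod 19 = 2
  2^2 mod 19 = (2 * 2) mod 19 = 4
  2^3 mod 19 = (4 * 2) mod 19 = 8
  2^4 mod 19 = (8 * 2) mod 19 = 16
  2^5 mod 19 = (16 * 2) mod 19 = 13
  2^6 mod 19 = (13 * 2) mod 19 = 7
  2^7 mod 19 = (7 * 2) mod 19 = 14
  2^8 mod 19 = (14 * 2) mod 19 = 9
  2^9 mod 19 = (9 * 2) mod 19 = 18
  2^10 mod 19 = (18 * 2) mod 19 = 17
  2^11 mod 19 = (17 * 2) mod 19 = 15
Step 2: Result = 15.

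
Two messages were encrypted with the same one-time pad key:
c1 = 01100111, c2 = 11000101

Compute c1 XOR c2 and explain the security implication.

Step 1: c1 XOR c2 = (m1 XOR k) XOR (m2 XOR k).
Step 2: By XOR associativity/commutativity: = m1 XOR m2 XOR k XOR k = m1 XOR m2.
Step 3: 01100111 XOR 11000101 = 10100010 = 162.
Step 4: The key cancels out! An attacker learns m1 XOR m2 = 162, revealing the relationship between plaintexts.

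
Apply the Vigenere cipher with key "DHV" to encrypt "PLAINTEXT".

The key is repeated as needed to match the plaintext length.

Step 1: Repeat key to match plaintext length:
  Plaintext: PLAINTEXT
  Key:       DHVDHVDHV
Step 2: Encrypt each letter:
  P(15) + D(3) = (15+3) mod 26 = 18 = S
  L(11) + H(7) = (11+7) mod 26 = 18 = S
  A(0) + V(21) = (0+21) mod 26 = 21 = V
  I(8) + D(3) = (8+3) mod 26 = 11 = L
  N(13) + H(7) = (13+7) mod 26 = 20 = U
  T(19) + V(21) = (19+21) mod 26 = 14 = O
  E(4) + D(3) = (4+3) mod 26 = 7 = H
  X(23) + H(7) = (23+7) mod 26 = 4 = E
  T(19) + V(21) = (19+21) mod 26 = 14 = O
Ciphertext: SSVLUOHEO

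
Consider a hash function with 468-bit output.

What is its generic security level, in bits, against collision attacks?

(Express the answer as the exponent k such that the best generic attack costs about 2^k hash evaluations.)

Step 1: The hash has a 468-bit output.
Step 2: Collision resistance means it should be infeasible to find any x != y with h(x) = h(y).
By the birthday bound, a generic collision search succeeds after about sqrt(2^468) = 2^(468/2) = 2^234 evaluations.
Step 3: Security level = 234 bits.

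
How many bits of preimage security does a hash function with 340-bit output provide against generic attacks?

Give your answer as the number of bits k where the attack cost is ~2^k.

Step 1: The hash has a 340-bit output.
Step 2: Preimage resistance means: given a digest h(x), it should be infeasible to find any input that hashes to it.
With a 340-bit output there are 2^340 possible digests, so a generic brute-force preimage search costs about 2^340 evaluations.
Step 3: Security level = 340 bits.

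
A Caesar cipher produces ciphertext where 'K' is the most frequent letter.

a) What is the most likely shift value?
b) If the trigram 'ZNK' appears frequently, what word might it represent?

Step 1: In English, 'E' is the most frequent letter (12.7%).
Step 2: The most frequent ciphertext letter is 'K' (position 10).
Step 3: Shift = (10 - 4) mod 26 = 6.
Step 4: Decrypt 'ZNK' by shifting back 6:
  Z -> T
  N -> H
  K -> E
Step 5: 'ZNK' decrypts to 'THE'.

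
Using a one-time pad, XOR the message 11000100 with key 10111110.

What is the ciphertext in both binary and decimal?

Step 1: Write out the XOR operation bit by bit:
  Message: 11000100
  Key:     10111110
  XOR:     01111010
Step 2: Convert to decimal: 01111010 = 122.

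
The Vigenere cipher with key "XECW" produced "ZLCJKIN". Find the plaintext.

Step 1: Extend key: XECWXEC
Step 2: Decrypt each letter (c - k) mod 26:
  Z(25) - X(23) = (25-23) mod 26 = 2 = C
  L(11) - E(4) = (11-4) mod 26 = 7 = H
  C(2) - C(2) = (2-2) mod 26 = 0 = A
  J(9) - W(22) = (9-22) mod 26 = 13 = N
  K(10) - X(23) = (10-23) mod 26 = 13 = N
  I(8) - E(4) = (8-4) mod 26 = 4 = E
  N(13) - C(2) = (13-2) mod 26 = 11 = L
Plaintext: CHANNEL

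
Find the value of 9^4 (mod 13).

Step 1: Compute 9^4 mod 13 step by step, reducing modulo 13 at each step.
  9^1 mod 13 = 9
  9^2 mod 13 = (9 * 9) mod 13 = 3
  9^3 mod 13 = (3 * 9) mod 13 = 1
  9^4 mod 13 = (1 * 9) mod 13 = 9
Step 2: Result = 9.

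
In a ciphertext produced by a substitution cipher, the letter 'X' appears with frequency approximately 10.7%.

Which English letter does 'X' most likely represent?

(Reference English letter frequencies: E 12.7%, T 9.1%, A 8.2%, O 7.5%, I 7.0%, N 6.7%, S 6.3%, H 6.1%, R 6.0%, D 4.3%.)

Step 1: The observed frequency is 10.7%.
Step 2: Compare with English frequencies:
  E: 12.7% (difference: 2.0%)
  T: 9.1% (difference: 1.6%) <-- closest
  A: 8.2% (difference: 2.5%)
  O: 7.5% (difference: 3.2%)
  I: 7.0% (difference: 3.7%)
  N: 6.7% (difference: 4.0%)
  S: 6.3% (difference: 4.4%)
  H: 6.1% (difference: 4.6%)
  R: 6.0% (difference: 4.7%)
  D: 4.3% (difference: 6.4%)
Step 3: 'X' most likely represents 'T' (frequency 9.1%).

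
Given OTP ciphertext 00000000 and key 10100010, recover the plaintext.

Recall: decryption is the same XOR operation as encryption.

Step 1: XOR ciphertext with key:
  Ciphertext: 00000000
  Key:        10100010
  XOR:        10100010
Step 2: Plaintext = 10100010 = 162 in decimal.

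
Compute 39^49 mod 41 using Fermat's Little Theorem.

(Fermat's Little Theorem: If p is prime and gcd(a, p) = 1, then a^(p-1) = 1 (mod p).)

Step 1: Since 41 is prime, by Fermat's Little Theorem: 39^40 = 1 (mod 41).
Step 2: Reduce exponent: 49 mod 40 = 9.
Step 3: So 39^49 = 39^9 (mod 41).
Step 4: 39^9 mod 41 = 21.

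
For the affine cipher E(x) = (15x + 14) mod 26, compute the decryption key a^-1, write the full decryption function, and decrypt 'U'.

Step 1: Find a^-1, the modular inverse of 15 mod 26.
Step 2: We need 15 * a^-1 = 1 (mod 26).
Step 3: 15 * 7 = 105 = 4 * 26 + 1, so a^-1 = 7.
Step 4: D(y) = 7(y - 14) mod 26.
Step 5: Apply to 'U' (y = 20): D(20) = 7 * (20 - 14) mod 26 = 7 * 6 mod 26 = 16 -> 'Q'.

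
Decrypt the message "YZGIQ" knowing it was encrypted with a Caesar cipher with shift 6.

Step 1: Reverse the shift by subtracting 6 from each letter position.
  Y (position 24) -> position (24-6) mod 26 = 18 -> S
  Z (position 25) -> position (25-6) mod 26 = 19 -> T
  G (position 6) -> position (6-6) mod 26 = 0 -> A
  I (position 8) -> position (8-6) mod 26 = 2 -> C
  Q (position 16) -> position (16-6) mod 26 = 10 -> K
Decrypted message: STACK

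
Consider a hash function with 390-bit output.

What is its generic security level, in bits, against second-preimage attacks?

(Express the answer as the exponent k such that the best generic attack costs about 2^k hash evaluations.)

Step 1: The hash has a 390-bit output.
Step 2: Second-preimage resistance means: given a specific input x, it should be infeasible to find a different y with h(y) = h(x).
With a 390-bit output, a generic search for a second preimage costs about 2^390 evaluations (each trial matches the fixed target with probability 2^-390).
Step 3: Security level = 390 bits.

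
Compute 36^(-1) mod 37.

Step 1: We need x such that 36 * x = 1 (mod 37).
Step 2: Using the extended Euclidean algorithm or trial:
  36 * 36 = 1296 = 35 * 37 + 1.
Step 3: Since 1296 mod 37 = 1, the inverse is x = 36.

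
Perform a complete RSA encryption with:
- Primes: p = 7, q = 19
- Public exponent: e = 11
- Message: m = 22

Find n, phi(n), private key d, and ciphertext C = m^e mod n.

Step 1: n = 7 * 19 = 133.
Step 2: phi(n) = (7-1)(19-1) = 6 * 18 = 108.
Step 3: Find d = 11^(-1) mod 108 = 59.
  Verify: 11 * 59 = 649 = 1 (mod 108).
Step 4: C = 22^11 mod 133 = 29.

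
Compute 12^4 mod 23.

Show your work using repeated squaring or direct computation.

Step 1: Compute 12^4 mod 23 step by step, reducing modulo 23 at each step.
  12^1 mod 23 = 12
  12^2 mod 23 = (12 * 12) mod 23 = 6
  12^3 mod 23 = (6 * 12) mod 23 = 3
  12^4 mod 23 = (3 * 12) mod 23 = 13
Step 2: Result = 13.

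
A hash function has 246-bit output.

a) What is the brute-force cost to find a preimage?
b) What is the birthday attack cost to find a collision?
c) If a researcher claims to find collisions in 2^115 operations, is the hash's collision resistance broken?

Step 1: Preimage resistance requires brute-force of 2^246 operations.
Step 2: Collision resistance (birthday bound) = 2^(246/2) = 2^123.
Step 3: The claimed attack costs 2^115 operations.
Step 4: Since 2^115 < 2^123, the claimed attack beats the generic birthday bound, so collision resistance is broken.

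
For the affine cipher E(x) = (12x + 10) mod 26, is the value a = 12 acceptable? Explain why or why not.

Step 1: Compute gcd(12, 26).
Step 2: gcd(12, 26) = 2.
Since gcd = 2 != 1, 12 shares a common factor with 26, so it cannot be used.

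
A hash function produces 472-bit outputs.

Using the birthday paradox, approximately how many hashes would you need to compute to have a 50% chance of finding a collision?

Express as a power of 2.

Step 1: The birthday paradox gives collision probability ~50% after sqrt(2^n) = 2^(n/2) hashes.
Step 2: For 472-bit output: 2^(472/2) = 2^236.
Step 3: Approximately 2^236 hash computations needed.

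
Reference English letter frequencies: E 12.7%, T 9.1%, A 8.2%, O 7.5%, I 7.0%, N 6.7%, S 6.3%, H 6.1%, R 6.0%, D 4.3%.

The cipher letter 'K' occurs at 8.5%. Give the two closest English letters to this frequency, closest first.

Step 1: Observed frequency of 'K' is 8.5%.
Step 2: Compute distances to each reference frequency and sort:
  A (8.2%): difference = 0.3% <-- BEST
  T (9.1%): difference = 0.6% <-- RUNNER-UP
  O (7.5%): difference = 1.0%
  I (7.0%): difference = 1.5%
  N (6.7%): difference = 1.8%
Step 3: Most likely is 'A' (8.2%, diff 0.3%); second most likely is 'T' (9.1%, diff 0.6%).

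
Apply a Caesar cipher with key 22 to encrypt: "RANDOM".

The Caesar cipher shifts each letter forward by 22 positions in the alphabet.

Step 1: For each letter, shift forward by 22 positions (mod 26).
  R (position 17) -> position (17+22) mod 26 = 13 -> N
  A (position 0) -> position (0+22) mod 26 = 22 -> W
  N (position 13) -> position (13+22) mod 26 = 9 -> J
  D (position 3) -> position (3+22) mod 26 = 25 -> Z
  O (position 14) -> position (14+22) mod 26 = 10 -> K
  M (position 12) -> position (12+22) mod 26 = 8 -> I
Result: NWJZKI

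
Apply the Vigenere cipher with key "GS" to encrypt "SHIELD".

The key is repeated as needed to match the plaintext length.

Step 1: Repeat key to match plaintext length:
  Plaintext: SHIELD
  Key:       GSGSGS
Step 2: Encrypt each letter:
  S(18) + G(6) = (18+6) mod 26 = 24 = Y
  H(7) + S(18) = (7+18) mod 26 = 25 = Z
  I(8) + G(6) = (8+6) mod 26 = 14 = O
  E(4) + S(18) = (4+18) mod 26 = 22 = W
  L(11) + G(6) = (11+6) mod 26 = 17 = R
  D(3) + S(18) = (3+18) mod 26 = 21 = V
Ciphertext: YZOWRV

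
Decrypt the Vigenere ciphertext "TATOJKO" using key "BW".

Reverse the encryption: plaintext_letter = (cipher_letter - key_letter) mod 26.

Step 1: Extend key: BWBWBWB
Step 2: Decrypt each letter (c - k) mod 26:
  T(19) - B(1) = (19-1) mod 26 = 18 = S
  A(0) - W(22) = (0-22) mod 26 = 4 = E
  T(19) - B(1) = (19-1) mod 26 = 18 = S
  O(14) - W(22) = (14-22) mod 26 = 18 = S
  J(9) - B(1) = (9-1) mod 26 = 8 = I
  K(10) - W(22) = (10-22) mod 26 = 14 = O
  O(14) - B(1) = (14-1) mod 26 = 13 = N
Plaintext: SESSION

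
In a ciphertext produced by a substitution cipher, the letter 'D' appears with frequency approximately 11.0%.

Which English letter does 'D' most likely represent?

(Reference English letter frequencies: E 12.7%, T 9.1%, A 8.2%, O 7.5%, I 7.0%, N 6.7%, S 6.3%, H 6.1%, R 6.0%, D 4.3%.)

Step 1: The observed frequency is 11.0%.
Step 2: Compare with English frequencies:
  E: 12.7% (difference: 1.7%) <-- closest
  T: 9.1% (difference: 1.9%)
  A: 8.2% (difference: 2.8%)
  O: 7.5% (difference: 3.5%)
  I: 7.0% (difference: 4.0%)
  N: 6.7% (difference: 4.3%)
  S: 6.3% (difference: 4.7%)
  H: 6.1% (difference: 4.9%)
  R: 6.0% (difference: 5.0%)
  D: 4.3% (difference: 6.7%)
Step 3: 'D' most likely represents 'E' (frequency 12.7%).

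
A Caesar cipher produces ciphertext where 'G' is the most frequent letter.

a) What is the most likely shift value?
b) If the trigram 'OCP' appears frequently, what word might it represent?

Step 1: In English, 'E' is the most frequent letter (12.7%).
Step 2: The most frequent ciphertext letter is 'G' (position 6).
Step 3: Shift = (6 - 4) mod 26 = 2.
Step 4: Decrypt 'OCP' by shifting back 2:
  O -> M
  C -> A
  P -> N
Step 5: 'OCP' decrypts to 'MAN'.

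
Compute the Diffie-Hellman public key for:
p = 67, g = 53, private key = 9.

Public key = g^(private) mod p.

Step 1: A = g^a mod p = 53^9 mod 67.
  53^1 mod 67 = 53
  53^2 mod 67 = (53 * 53) mod 67 = 62
  53^3 mod 67 = (62 * 53) mod 67 = 3
  53^4 mod 67 = (3 * 53) mod 67 = 25
  53^5 mod 67 = (25 * 53) mod 67 = 52
  53^6 mod 67 = (52 * 53) mod 67 = 9
  53^7 mod 67 = (9 * 53) mod 67 = 8
  53^8 mod 67 = (8 * 53) mod 67 = 22
  53^9 mod 67 = (22 * 53) mod 67 = 27
Result: A = 27.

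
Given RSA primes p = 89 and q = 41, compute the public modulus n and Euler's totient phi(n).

Step 1: n = p * q = 89 * 41 = 3649.
Step 2: phi(n) = (p-1)(q-1) = 88 * 40 = 3520.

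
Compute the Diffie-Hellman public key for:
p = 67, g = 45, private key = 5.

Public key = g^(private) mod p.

Step 1: A = g^a mod p = 45^5 mod 67.
  45^1 mod 67 = 45
  45^2 mod 67 = (45 * 45) mod 67 = 15
  45^3 mod 67 = (15 * 45) mod 67 = 5
  45^4 mod 67 = (5 * 45) mod 67 = 24
  45^5 mod 67 = (24 * 45) mod 67 = 8
Result: A = 8.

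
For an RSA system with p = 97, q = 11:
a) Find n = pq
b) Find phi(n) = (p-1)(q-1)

Step 1: n = p * q = 97 * 11 = 1067.
Step 2: phi(n) = (p-1)(q-1) = 96 * 10 = 960.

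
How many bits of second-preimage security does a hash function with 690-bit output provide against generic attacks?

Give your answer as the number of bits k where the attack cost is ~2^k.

Step 1: The hash has a 690-bit output.
Step 2: Second-preimage resistance means: given a specific input x, it should be infeasible to find a different y with h(y) = h(x).
With a 690-bit output, a generic search for a second preimage costs about 2^690 evaluations (each trial matches the fixed target with probability 2^-690).
Step 3: Security level = 690 bits.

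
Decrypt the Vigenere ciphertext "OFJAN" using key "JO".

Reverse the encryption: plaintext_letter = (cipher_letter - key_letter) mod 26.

Step 1: Extend key: JOJOJ
Step 2: Decrypt each letter (c - k) mod 26:
  O(14) - J(9) = (14-9) mod 26 = 5 = F
  F(5) - O(14) = (5-14) mod 26 = 17 = R
  J(9) - J(9) = (9-9) mod 26 = 0 = A
  A(0) - O(14) = (0-14) mod 26 = 12 = M
  N(13) - J(9) = (13-9) mod 26 = 4 = E
Plaintext: FRAME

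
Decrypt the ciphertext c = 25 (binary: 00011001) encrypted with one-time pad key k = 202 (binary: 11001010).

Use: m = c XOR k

Step 1: XOR ciphertext with key:
  Ciphertext: 00011001
  Key:        11001010
  XOR:        11010011
Step 2: Plaintext = 11010011 = 211 in decimal.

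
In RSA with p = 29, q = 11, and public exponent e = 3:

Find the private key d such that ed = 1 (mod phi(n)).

Step 1: n = 29 * 11 = 319.
Step 2: phi(n) = 28 * 10 = 280.
Step 3: Find d such that 3 * d = 1 (mod 280).
Step 4: d = 3^(-1) mod 280 = 187.
Verification: 3 * 187 = 561 = 2 * 280 + 1.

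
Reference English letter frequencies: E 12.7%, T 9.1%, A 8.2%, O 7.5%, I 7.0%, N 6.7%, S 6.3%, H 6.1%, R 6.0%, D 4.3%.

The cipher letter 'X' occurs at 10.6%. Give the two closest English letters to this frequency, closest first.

Step 1: Observed frequency of 'X' is 10.6%.
Step 2: Compute distances to each reference frequency and sort:
  T (9.1%): difference = 1.5% <-- BEST
  E (12.7%): difference = 2.1% <-- RUNNER-UP
  A (8.2%): difference = 2.4%
  O (7.5%): difference = 3.1%
  I (7.0%): difference = 3.6%
Step 3: Most likely is 'T' (9.1%, diff 1.5%); second most likely is 'E' (12.7%, diff 2.1%).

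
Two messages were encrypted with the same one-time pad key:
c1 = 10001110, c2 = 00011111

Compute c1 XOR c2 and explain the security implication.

Step 1: c1 XOR c2 = (m1 XOR k) XOR (m2 XOR k).
Step 2: By XOR associativity/commutativity: = m1 XOR m2 XOR k XOR k = m1 XOR m2.
Step 3: 10001110 XOR 00011111 = 10010001 = 145.
Step 4: The key cancels out! An attacker learns m1 XOR m2 = 145, revealing the relationship between plaintexts.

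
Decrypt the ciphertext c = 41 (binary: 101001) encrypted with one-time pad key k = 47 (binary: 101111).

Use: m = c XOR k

Step 1: XOR ciphertext with key:
  Ciphertext: 101001
  Key:        101111
  XOR:        000110
Step 2: Plaintext = 000110 = 6 in decimal.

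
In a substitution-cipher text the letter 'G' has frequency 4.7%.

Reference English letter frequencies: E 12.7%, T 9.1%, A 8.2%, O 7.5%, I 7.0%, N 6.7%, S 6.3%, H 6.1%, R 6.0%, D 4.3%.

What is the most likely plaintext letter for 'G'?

Step 1: The observed frequency is 4.7%.
Step 2: Compare with English frequencies:
  E: 12.7% (difference: 8.0%)
  T: 9.1% (difference: 4.4%)
  A: 8.2% (difference: 3.5%)
  O: 7.5% (difference: 2.8%)
  I: 7.0% (difference: 2.3%)
  N: 6.7% (difference: 2.0%)
  S: 6.3% (difference: 1.6%)
  H: 6.1% (difference: 1.4%)
  R: 6.0% (difference: 1.3%)
  D: 4.3% (difference: 0.4%) <-- closest
Step 3: 'G' most likely represents 'D' (frequency 4.3%).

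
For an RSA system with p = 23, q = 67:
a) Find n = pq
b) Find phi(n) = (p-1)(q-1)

Step 1: n = p * q = 23 * 67 = 1541.
Step 2: phi(n) = (p-1)(q-1) = 22 * 66 = 1452.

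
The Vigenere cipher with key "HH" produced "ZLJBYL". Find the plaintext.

Step 1: Extend key: HHHHHH
Step 2: Decrypt each letter (c - k) mod 26:
  Z(25) - H(7) = (25-7) mod 26 = 18 = S
  L(11) - H(7) = (11-7) mod 26 = 4 = E
  J(9) - H(7) = (9-7) mod 26 = 2 = C
  B(1) - H(7) = (1-7) mod 26 = 20 = U
  Y(24) - H(7) = (24-7) mod 26 = 17 = R
  L(11) - H(7) = (11-7) mod 26 = 4 = E
Plaintext: SECURE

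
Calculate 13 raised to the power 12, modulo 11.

Step 1: Compute 13^12 mod 11 step by step, reducing modulo 11 at each step.
  13^1 mod 11 = 2
  13^2 mod 11 = (2 * 13) mod 11 = 4
  13^3 mod 11 = (4 * 13) mod 11 = 8
  13^4 mod 11 = (8 * 13) mod 11 = 5
  13^5 mod 11 = (5 * 13) mod 11 = 10
  13^6 mod 11 = (10 * 13) mod 11 = 9
  13^7 mod 11 = (9 * 13) mod 11 = 7
  13^8 mod 11 = (7 * 13) mod 11 = 3
  13^9 mod 11 = (3 * 13) mod 11 = 6
  13^10 mod 11 = (6 * 13) mod 11 = 1
  13^11 mod 11 = (1 * 13) mod 11 = 2
  13^12 mod 11 = (2 * 13) mod 11 = 4
Step 2: Result = 4.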